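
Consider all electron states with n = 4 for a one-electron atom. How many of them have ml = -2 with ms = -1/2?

With n = 4 the allowed l are 0, 1, …, 3.
Orbitals with ml = -2, by l: l=2 → 1; l=3 → 1.
Orbitals: 1 + 1 = 2. With ms fixed to a single value there is one state per orbital, giving 2 states.

2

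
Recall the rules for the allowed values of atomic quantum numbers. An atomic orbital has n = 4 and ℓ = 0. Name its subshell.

ℓ = 0 corresponds to the letter 's', so the subshell is 4s.

4s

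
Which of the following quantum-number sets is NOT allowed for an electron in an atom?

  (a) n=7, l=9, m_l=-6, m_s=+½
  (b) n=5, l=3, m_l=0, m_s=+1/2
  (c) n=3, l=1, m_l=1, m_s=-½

(a) has l = 9 ≥ n = 7, violating 0 ≤ l ≤ n−1.
The remaining sets (b), (c) satisfy all four rules.

(a)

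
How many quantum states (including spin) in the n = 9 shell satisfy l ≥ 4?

Go through l = 0, …, 8 (the values permitted for n = 9).
The (l, m_l) pairs meeting l ≥ 4 give: l=4 → 9; l=5 → 11; l=6 → 13; l=7 → 15; l=8 → 17.
Orbitals: 9 + 11 + 13 + 15 + 17 = 65. Each orbital carries two spin states, so 65 × 2 = 130 states.

130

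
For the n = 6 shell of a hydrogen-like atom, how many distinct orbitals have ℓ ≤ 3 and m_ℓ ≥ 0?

10

Per ℓ-value: ℓ=0 → 1; ℓ=1 → 2; ℓ=2 → 3; ℓ=3 → 4.
Total orbitals: 1 + 2 + 3 + 4 = 10.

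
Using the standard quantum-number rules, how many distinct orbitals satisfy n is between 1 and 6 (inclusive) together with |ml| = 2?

20

Per-shell orbital counts meeting the constraint:
n=3 → 2; n=4 → 4; n=5 → 6; n=6 → 8.
Total orbitals: 2 + 4 + 6 + 8 = 20.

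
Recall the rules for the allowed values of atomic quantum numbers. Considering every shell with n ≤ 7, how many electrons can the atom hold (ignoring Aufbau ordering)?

Total orbitals = 1² + 2² + 3² + 4² + 5² + 6² + 7² = 140. Doubling for spin gives 280 electrons.

280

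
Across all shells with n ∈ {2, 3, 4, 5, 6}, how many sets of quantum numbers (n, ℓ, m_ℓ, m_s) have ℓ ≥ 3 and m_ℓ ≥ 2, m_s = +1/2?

Count contributing orbitals for each principal shell:
n=4 → 2; n=5 → 5; n=6 → 9.
Orbitals: 2 + 5 + 9 = 16. With m_s fixed to +1/2 there is one state per orbital, so 16 states.

16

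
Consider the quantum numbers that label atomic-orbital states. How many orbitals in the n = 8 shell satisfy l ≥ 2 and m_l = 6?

2

Go through l = 0, …, 7 (the values permitted for n = 8).
Contributions: l=6 → 1; l=7 → 1.
Total orbitals: 1 + 1 = 2.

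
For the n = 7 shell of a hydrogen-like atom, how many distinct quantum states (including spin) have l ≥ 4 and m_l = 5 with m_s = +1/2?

The n = 7 shell has l = 0 through 6; check each.
Orbitals with l ≥ 4 and m_l = 5, by l: l=5 → 1; l=6 → 1.
Orbitals: 1 + 1 = 2. With m_s fixed to a single value there is one state per orbital, giving 2 states.

2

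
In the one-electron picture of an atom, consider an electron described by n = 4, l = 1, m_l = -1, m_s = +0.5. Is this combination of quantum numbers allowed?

Allowed

n = 4 is a positive integer. l = 1 satisfies 0 ≤ l ≤ n−1 = 3. m_l = -1 lies in the range −l … +l (here −1 … 1). m_s = +1/2 is one of ±1/2.
All four constraints are satisfied.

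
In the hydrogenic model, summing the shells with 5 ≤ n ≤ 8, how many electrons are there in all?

348

Shell n has n² orbitals: 5²=25 + 6²=36 + 7²=49 + 8²=64 = 174 orbitals.
Two spin states per orbital: 2 × 174 = 348 electrons.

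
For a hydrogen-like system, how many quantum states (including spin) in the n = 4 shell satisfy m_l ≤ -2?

Orbitals with m_l ≤ -2, by l: l=2 → 1; l=3 → 2.
Orbitals: 1 + 2 = 3. Each orbital carries two spin states, so 3 × 2 = 6 states.

6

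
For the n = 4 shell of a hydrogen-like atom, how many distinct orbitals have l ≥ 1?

Per l-value: l=1 → 3; l=2 → 5; l=3 → 7.
Total orbitals: 3 + 5 + 7 = 15.

15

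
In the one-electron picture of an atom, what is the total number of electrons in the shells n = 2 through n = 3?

26

Shell n has n² orbitals: 2²=4 + 3²=9 = 13 orbitals.
Two spin states per orbital: 2 × 13 = 26 electrons.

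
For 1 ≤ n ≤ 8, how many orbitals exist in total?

Total orbitals = 1² + 2² + 3² + 4² + 5² + 6² + 7² + 8² = 204.

204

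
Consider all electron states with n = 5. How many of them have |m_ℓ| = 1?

16

For n = 5, ℓ ranges over 0 … 4.
The (ℓ, m_ℓ) pairs meeting |m_ℓ| = 1 give: ℓ=1 → 2; ℓ=2 → 2; ℓ=3 → 2; ℓ=4 → 2.
Orbitals: 2 + 2 + 2 + 2 = 8. Each orbital carries two spin states, so 8 × 2 = 16 states.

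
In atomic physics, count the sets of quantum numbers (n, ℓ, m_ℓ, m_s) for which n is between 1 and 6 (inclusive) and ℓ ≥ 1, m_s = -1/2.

Count contributing orbitals for each principal shell:
n=2 → 3; n=3 → 8; n=4 → 15; n=5 → 24; n=6 → 35.
Orbitals: 3 + 8 + 15 + 24 + 35 = 85. With m_s fixed to -1/2 there is one state per orbital, so 85 states.

85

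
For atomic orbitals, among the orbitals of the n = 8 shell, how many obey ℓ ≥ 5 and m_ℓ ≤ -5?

6

The n = 8 shell has ℓ = 0 through 7; check each.
Orbitals with ℓ ≥ 5 and m_ℓ ≤ -5, by ℓ: ℓ=5 → 1; ℓ=6 → 2; ℓ=7 → 3.
Total orbitals: 1 + 2 + 3 = 6.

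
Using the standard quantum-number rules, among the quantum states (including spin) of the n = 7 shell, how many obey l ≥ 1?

Go through l = 0, …, 6 (the values permitted for n = 7).
Per l-value: l=1 → 3; l=2 → 5; l=3 → 7; l=4 → 9; l=5 → 11; l=6 → 13.
Orbitals: 3 + 5 + 7 + 9 + 11 + 13 = 48. Each orbital carries two spin states, so 48 × 2 = 96 states.

96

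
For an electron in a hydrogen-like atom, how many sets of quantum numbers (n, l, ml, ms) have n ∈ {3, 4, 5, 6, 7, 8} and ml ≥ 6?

Treat each shell separately and count matching orbitals:
n=7 → 1; n=8 → 3.
Orbitals: 1 + 3 = 4. Including both spin states (ms = ±1/2) gives 2 × 4 = 8 states.

8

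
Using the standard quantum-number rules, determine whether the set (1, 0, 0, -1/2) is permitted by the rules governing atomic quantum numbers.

n = 1 is a positive integer. l = 0 satisfies 0 ≤ l ≤ n−1 = 0. ml = 0 lies in the range −l … +l (here 0). ms = -1/2 is one of ±1/2.
All four constraints are satisfied.

Allowed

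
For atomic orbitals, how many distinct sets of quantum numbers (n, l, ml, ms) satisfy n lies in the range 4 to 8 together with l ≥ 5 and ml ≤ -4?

32

For each n in the range, tally the orbitals obeying l ≥ 5 and ml ≤ -4:
n=6 → 2; n=7 → 5; n=8 → 9.
Orbitals: 2 + 5 + 9 = 16. Including both spin states (ms = ±1/2) gives 2 × 16 = 32 states.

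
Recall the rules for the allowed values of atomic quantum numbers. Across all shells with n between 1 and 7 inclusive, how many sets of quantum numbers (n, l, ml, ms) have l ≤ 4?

210

Work shell by shell — for each n, count the (l, ml) pairs that satisfy l ≤ 4:
n=1 → 1; n=2 → 4; n=3 → 9; n=4 → 16; n=5 → 25; n=6 → 25; n=7 → 25.
Orbitals: 1 + 4 + 9 + 16 + 25 + 25 + 25 = 105. Including both spin states (ms = ±1/2) gives 2 × 105 = 210 states.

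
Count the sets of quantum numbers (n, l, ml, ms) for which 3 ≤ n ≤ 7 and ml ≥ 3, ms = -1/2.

Treat each shell separately and count matching orbitals:
n=4 → 1; n=5 → 3; n=6 → 6; n=7 → 10.
Orbitals: 1 + 3 + 6 + 10 = 20. With ms fixed to -1/2 there is one state per orbital, so 20 states.

20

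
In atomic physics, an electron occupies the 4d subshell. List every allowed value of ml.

-2, -1, 0, 1, 2

The 4d subshell has l = 2, and ml takes every integer from −l to +l. With l = 2 that gives the 5 values -2, -1, 0, 1, 2.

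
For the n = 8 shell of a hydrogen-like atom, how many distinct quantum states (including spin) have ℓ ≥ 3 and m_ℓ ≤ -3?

30

The n = 8 shell has ℓ = 0 through 7; check each.
Contributions: ℓ=3 → 1; ℓ=4 → 2; ℓ=5 → 3; ℓ=6 → 4; ℓ=7 → 5.
Orbitals: 1 + 2 + 3 + 4 + 5 = 15. Each orbital carries two spin states, so 15 × 2 = 30 states.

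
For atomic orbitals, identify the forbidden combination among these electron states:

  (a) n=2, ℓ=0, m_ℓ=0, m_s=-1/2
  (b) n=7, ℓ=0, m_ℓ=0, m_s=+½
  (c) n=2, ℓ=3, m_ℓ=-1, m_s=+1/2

(c) has ℓ = 3 ≥ n = 2, violating 0 ≤ ℓ ≤ n−1.
The remaining sets (a), (b) satisfy all four rules.

(c)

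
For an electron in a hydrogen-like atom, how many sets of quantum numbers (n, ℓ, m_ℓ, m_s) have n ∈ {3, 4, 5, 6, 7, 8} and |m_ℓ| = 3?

60

Count contributing orbitals for each principal shell:
n=4 → 2; n=5 → 4; n=6 → 6; n=7 → 8; n=8 → 10.
Orbitals: 2 + 4 + 6 + 8 + 10 = 30. Including both spin states (m_s = ±1/2) gives 2 × 30 = 60 states.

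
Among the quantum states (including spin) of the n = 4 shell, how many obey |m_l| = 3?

4

The n = 4 shell has l = 0 through 3; check each.
Contributions: l=3 → 2.
Orbitals: 2. Each orbital carries two spin states, so 2 × 2 = 4 states.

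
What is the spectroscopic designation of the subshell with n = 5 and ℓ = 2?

ℓ = 2 corresponds to the letter 'd', so the subshell is 5d.

5d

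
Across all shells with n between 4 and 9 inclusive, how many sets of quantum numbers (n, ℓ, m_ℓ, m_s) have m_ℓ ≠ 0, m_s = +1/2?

232

Go shell by shell, enumerating (ℓ, m_ℓ) with m_ℓ ≠ 0:
n=4 → 12; n=5 → 20; n=6 → 30; n=7 → 42; n=8 → 56; n=9 → 72.
Orbitals: 12 + 20 + 30 + 42 + 56 + 72 = 232. With m_s fixed to +1/2 there is one state per orbital, so 232 states.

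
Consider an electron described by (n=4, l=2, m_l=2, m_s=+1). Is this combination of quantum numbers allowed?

The spin quantum number for an electron can only be m_s = +1/2 or −1/2; m_s = +1 is not one of those.

No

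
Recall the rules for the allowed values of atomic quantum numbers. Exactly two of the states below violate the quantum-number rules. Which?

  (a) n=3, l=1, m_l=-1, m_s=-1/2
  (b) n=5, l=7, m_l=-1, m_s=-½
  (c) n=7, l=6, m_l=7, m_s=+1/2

(b) has l = 7 ≥ n = 5, violating 0 ≤ l ≤ n−1.
(c) has |m_l| = 7 > l = 6, violating −l ≤ m_l ≤ l.
The remaining set (a) satisfies all four rules.

(b) and (c)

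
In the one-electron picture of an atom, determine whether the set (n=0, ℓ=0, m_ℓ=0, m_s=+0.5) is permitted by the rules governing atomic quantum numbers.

No

The principal quantum number must be a positive integer (n ≥ 1), but here n = 0.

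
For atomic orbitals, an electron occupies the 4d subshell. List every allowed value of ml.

-2, -1, 0, 1, 2

The 4d subshell has l = 2, and ml takes every integer from −l to +l. With l = 2 that gives the 5 values -2, -1, 0, 1, 2.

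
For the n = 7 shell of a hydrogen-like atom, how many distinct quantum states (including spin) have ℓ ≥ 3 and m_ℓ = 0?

The (ℓ, m_ℓ) pairs meeting ℓ ≥ 3 and m_ℓ = 0 give: ℓ=3 → 1; ℓ=4 → 1; ℓ=5 → 1; ℓ=6 → 1.
Orbitals: 1 + 1 + 1 + 1 = 4. Each orbital carries two spin states, so 4 × 2 = 8 states.

8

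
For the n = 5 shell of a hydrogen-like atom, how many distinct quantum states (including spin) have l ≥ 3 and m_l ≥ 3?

The n = 5 shell has l = 0 through 4; check each.
Orbitals with l ≥ 3 and m_l ≥ 3, by l: l=3 → 1; l=4 → 2.
Orbitals: 1 + 2 = 3. Each orbital carries two spin states, so 3 × 2 = 6 states.

6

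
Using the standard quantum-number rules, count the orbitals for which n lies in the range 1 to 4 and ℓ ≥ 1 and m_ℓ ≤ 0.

16

Work shell by shell — for each n, count the (ℓ, m_ℓ) pairs that satisfy ℓ ≥ 1 and m_ℓ ≤ 0:
n=2 → 2; n=3 → 5; n=4 → 9.
Total orbitals: 2 + 5 + 9 = 16.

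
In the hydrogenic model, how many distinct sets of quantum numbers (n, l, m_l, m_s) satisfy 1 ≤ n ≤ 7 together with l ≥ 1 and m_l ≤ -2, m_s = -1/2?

Treat each shell separately and count matching orbitals:
n=3 → 1; n=4 → 3; n=5 → 6; n=6 → 10; n=7 → 15.
Orbitals: 1 + 3 + 6 + 10 + 15 = 35. With m_s fixed to -1/2 there is one state per orbital, so 35 states.

35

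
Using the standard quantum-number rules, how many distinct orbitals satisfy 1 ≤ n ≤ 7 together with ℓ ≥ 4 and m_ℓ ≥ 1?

28

Count contributing orbitals for each principal shell:
n=5 → 4; n=6 → 9; n=7 → 15.
Total orbitals: 4 + 9 + 15 = 28.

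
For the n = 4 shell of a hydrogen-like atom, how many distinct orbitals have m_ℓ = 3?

Go through ℓ = 0, …, 3 (the values permitted for n = 4).
The (ℓ, m_ℓ) pairs meeting m_ℓ = 3 give: ℓ=3 → 1.
Total orbitals: 1.

1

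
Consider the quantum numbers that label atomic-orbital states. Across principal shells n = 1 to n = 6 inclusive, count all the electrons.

182

Shell n has n² orbitals: 1²=1 + 2²=4 + 3²=9 + 4²=16 + 5²=25 + 6²=36 = 91 orbitals.
Two spin states per orbital: 2 × 91 = 182 electrons.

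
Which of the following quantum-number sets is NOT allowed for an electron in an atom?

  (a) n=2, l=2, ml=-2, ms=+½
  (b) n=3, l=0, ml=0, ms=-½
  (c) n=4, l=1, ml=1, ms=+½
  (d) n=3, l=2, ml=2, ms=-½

(a) has l = 2 ≥ n = 2, violating 0 ≤ l ≤ n−1.
The remaining sets (b), (c), (d) satisfy all four rules.

(a)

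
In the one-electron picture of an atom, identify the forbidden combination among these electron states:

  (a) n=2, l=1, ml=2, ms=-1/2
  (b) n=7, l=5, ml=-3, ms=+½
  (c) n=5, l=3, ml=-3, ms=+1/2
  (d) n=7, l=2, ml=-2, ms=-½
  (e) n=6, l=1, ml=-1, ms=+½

(a)

(a) has |ml| = 2 > l = 1, violating −l ≤ ml ≤ l.
The remaining sets (b), (c), (d), (e) satisfy all four rules.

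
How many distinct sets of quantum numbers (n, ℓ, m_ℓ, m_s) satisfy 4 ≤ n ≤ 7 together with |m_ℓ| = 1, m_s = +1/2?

Count contributing orbitals for each principal shell:
n=4 → 6; n=5 → 8; n=6 → 10; n=7 → 12.
Orbitals: 6 + 8 + 10 + 12 = 36. With m_s fixed to +1/2 there is one state per orbital, so 36 states.

36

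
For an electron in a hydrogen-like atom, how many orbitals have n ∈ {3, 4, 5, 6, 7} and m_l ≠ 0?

110

For each n in the range, tally the orbitals obeying m_l ≠ 0:
n=3 → 6; n=4 → 12; n=5 → 20; n=6 → 30; n=7 → 42.
Total orbitals: 6 + 12 + 20 + 30 + 42 = 110.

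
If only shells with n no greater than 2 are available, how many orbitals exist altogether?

5

Total orbitals = 1² + 2² = 5.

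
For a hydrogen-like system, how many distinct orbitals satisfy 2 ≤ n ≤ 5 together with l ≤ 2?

31

Go shell by shell, enumerating (l, ml) with l ≤ 2:
n=2 → 4; n=3 → 9; n=4 → 9; n=5 → 9.
Total orbitals: 4 + 9 + 9 + 9 = 31.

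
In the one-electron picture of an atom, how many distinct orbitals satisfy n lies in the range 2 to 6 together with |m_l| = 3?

Count contributing orbitals for each principal shell:
n=4 → 2; n=5 → 4; n=6 → 6.
Total orbitals: 2 + 4 + 6 = 12.

12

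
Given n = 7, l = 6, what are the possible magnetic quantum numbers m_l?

m_l takes every integer from −l to +l. With l = 6 that gives the 13 values -6, -5, -4, -3, -2, -1, 0, 1, 2, 3, 4, 5, 6.

-6, -5, -4, -3, -2, -1, 0, 1, 2, 3, 4, 5, 6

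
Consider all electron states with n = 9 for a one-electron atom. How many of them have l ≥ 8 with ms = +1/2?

The n = 9 shell has l = 0 through 8; check each.
Orbitals with l ≥ 8, by l: l=8 → 17.
Orbitals: 17. With ms fixed to a single value there is one state per orbital, giving 17 states.

17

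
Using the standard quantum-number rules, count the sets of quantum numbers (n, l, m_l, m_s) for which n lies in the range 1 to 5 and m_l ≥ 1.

Treat each shell separately and count matching orbitals:
n=2 → 1; n=3 → 3; n=4 → 6; n=5 → 10.
Orbitals: 1 + 3 + 6 + 10 = 20. Including both spin states (m_s = ±1/2) gives 2 × 20 = 40 states.

40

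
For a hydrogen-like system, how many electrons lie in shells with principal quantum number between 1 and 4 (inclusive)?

60

Shell n has n² orbitals: 1²=1 + 2²=4 + 3²=9 + 4²=16 = 30 orbitals.
Two spin states per orbital: 2 × 30 = 60 electrons.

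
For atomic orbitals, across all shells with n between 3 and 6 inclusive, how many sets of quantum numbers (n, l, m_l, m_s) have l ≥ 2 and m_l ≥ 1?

Count contributing orbitals for each principal shell:
n=3 → 2; n=4 → 5; n=5 → 9; n=6 → 14.
Orbitals: 2 + 5 + 9 + 14 = 30. Including both spin states (m_s = ±1/2) gives 2 × 30 = 60 states.

60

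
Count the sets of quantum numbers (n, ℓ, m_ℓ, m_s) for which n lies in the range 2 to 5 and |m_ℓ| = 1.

40

Treat each shell separately and count matching orbitals:
n=2 → 2; n=3 → 4; n=4 → 6; n=5 → 8.
Orbitals: 2 + 4 + 6 + 8 = 20. Including both spin states (m_s = ±1/2) gives 2 × 20 = 40 states.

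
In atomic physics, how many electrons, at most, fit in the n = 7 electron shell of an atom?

A shell holds 2n² electrons: 2 × 7² = 2 × 49 = 98.

98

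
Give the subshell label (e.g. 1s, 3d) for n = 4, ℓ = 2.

4d

ℓ = 2 corresponds to the letter 'd', so the subshell is 4d.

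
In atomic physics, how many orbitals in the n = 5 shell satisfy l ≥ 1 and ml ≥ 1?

The (l, ml) pairs meeting l ≥ 1 and ml ≥ 1 give: l=1 → 1; l=2 → 2; l=3 → 3; l=4 → 4.
Total orbitals: 1 + 2 + 3 + 4 = 10.

10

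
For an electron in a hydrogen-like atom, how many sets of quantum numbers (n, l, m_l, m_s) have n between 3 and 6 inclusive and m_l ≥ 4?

Per-shell orbital counts meeting the constraint:
n=5 → 1; n=6 → 3.
Orbitals: 1 + 3 = 4. Including both spin states (m_s = ±1/2) gives 2 × 4 = 8 states.

8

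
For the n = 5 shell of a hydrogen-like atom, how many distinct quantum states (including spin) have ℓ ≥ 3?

With n = 5 the allowed ℓ are 0, 1, …, 4.
Per ℓ-value: ℓ=3 → 7; ℓ=4 → 9.
Orbitals: 7 + 9 = 16. Each orbital carries two spin states, so 16 × 2 = 32 states.

32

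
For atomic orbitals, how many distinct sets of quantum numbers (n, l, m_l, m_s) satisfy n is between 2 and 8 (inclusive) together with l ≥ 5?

Go shell by shell, enumerating (l, m_l) with l ≥ 5:
n=6 → 11; n=7 → 24; n=8 → 39.
Orbitals: 11 + 24 + 39 = 74. Including both spin states (m_s = ±1/2) gives 2 × 74 = 148 states.

148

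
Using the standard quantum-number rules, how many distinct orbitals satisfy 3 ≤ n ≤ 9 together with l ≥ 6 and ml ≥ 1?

40

For each n in the range, tally the orbitals obeying l ≥ 6 and ml ≥ 1:
n=7 → 6; n=8 → 13; n=9 → 21.
Total orbitals: 6 + 13 + 21 = 40.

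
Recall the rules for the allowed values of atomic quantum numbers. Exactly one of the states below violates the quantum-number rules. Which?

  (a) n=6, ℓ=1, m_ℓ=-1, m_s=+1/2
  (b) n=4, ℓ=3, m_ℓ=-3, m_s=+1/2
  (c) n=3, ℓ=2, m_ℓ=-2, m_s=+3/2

(c)

(c) has m_s = +3/2, but an electron's spin must be ±1/2.
The remaining sets (a), (b) satisfy all four rules.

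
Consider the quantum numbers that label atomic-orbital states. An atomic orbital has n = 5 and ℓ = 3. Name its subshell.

ℓ = 3 corresponds to the letter 'f', so the subshell is 5f.

5f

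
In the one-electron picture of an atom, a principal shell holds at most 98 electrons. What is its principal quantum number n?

2n² = 98 ⇒ n² = 49 ⇒ n = 7.

n = 7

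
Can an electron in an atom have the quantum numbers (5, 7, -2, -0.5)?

The orbital quantum number must satisfy 0 ≤ l ≤ n−1. With n = 5 the allowed l values are 0, 1, 2, 3, 4, so l = 7 is out of range.

Not allowed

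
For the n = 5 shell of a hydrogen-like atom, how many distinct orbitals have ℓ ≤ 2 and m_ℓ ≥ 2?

The (ℓ, m_ℓ) pairs meeting ℓ ≤ 2 and m_ℓ ≥ 2 give: ℓ=2 → 1.
Total orbitals: 1.

1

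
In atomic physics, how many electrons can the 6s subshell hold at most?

A subshell with ℓ = 0 has 2ℓ+1 = 1 orbital, each holding 2 electrons (spin ±1/2), so 1 × 2 = 2.

2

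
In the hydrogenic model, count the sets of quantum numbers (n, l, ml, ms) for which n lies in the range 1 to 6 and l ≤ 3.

Work shell by shell — for each n, count the (l, ml) pairs that satisfy l ≤ 3:
n=1 → 1; n=2 → 4; n=3 → 9; n=4 → 16; n=5 → 16; n=6 → 16.
Orbitals: 1 + 4 + 9 + 16 + 16 + 16 = 62. Including both spin states (ms = ±1/2) gives 2 × 62 = 124 states.

124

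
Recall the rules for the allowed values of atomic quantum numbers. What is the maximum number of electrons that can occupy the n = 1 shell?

2

A shell holds 2n² electrons: 2 × 1² = 2 × 1 = 2.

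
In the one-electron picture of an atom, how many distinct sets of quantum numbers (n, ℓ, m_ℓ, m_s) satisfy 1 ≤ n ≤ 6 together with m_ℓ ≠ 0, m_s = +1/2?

Count contributing orbitals for each principal shell:
n=2 → 2; n=3 → 6; n=4 → 12; n=5 → 20; n=6 → 30.
Orbitals: 2 + 6 + 12 + 20 + 30 = 70. With m_s fixed to +1/2 there is one state per orbital, so 70 states.

70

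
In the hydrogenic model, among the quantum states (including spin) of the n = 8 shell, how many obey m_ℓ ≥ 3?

The n = 8 shell has ℓ = 0 through 7; check each.
Orbitals with m_ℓ ≥ 3, by ℓ: ℓ=3 → 1; ℓ=4 → 2; ℓ=5 → 3; ℓ=6 → 4; ℓ=7 → 5.
Orbitals: 1 + 2 + 3 + 4 + 5 = 15. Each orbital carries two spin states, so 15 × 2 = 30 states.

30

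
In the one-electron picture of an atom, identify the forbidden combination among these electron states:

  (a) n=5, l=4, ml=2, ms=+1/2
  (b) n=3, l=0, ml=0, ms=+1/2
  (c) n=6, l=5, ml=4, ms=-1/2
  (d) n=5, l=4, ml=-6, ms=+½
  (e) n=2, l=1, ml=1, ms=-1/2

(d)

(d) has |ml| = 6 > l = 4, violating −l ≤ ml ≤ l.
The remaining sets (a), (b), (c), (e) satisfy all four rules.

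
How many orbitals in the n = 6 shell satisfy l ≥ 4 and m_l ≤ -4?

With n = 6 the allowed l are 0, 1, …, 5.
Per l-value: l=4 → 1; l=5 → 2.
Total orbitals: 1 + 2 = 3.

3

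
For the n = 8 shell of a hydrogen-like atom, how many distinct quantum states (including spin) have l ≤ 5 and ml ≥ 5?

For n = 8, l ranges over 0 … 7.
Contributions: l=5 → 1.
Orbitals: 1. Each orbital carries two spin states, so 1 × 2 = 2 states.

2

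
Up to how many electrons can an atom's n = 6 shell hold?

72

A shell holds 2n² electrons: 2 × 6² = 2 × 36 = 72.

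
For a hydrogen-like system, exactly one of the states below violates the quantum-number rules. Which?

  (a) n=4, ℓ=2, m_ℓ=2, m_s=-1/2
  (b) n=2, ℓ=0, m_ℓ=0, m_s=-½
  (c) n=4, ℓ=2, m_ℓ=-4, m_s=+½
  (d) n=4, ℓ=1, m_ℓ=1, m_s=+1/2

(c) has |m_ℓ| = 4 > ℓ = 2, violating −ℓ ≤ m_ℓ ≤ ℓ.
The remaining sets (a), (b), (d) satisfy all four rules.

(c)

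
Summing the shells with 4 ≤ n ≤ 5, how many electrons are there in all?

82

Shell n has n² orbitals: 4²=16 + 5²=25 = 41 orbitals.
Two spin states per orbital: 2 × 41 = 82 electrons.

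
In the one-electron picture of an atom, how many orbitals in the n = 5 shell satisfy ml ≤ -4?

For n = 5, l ranges over 0 … 4.
Contributions: l=4 → 1.
Total orbitals: 1.

1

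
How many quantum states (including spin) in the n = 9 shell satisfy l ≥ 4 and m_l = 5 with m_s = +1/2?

The (l, m_l) pairs meeting l ≥ 4 and m_l = 5 give: l=5 → 1; l=6 → 1; l=7 → 1; l=8 → 1.
Orbitals: 1 + 1 + 1 + 1 = 4. With m_s fixed to a single value there is one state per orbital, giving 4 states.

4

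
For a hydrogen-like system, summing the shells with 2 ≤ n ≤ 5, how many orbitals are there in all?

54

Shell n has n² orbitals: 2²=4 + 3²=9 + 4²=16 + 5²=25 = 54 orbitals.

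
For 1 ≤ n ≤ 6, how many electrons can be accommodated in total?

182

Total orbitals = 1² + 2² + 3² + 4² + 5² + 6² = 91. Doubling for spin gives 182 electrons.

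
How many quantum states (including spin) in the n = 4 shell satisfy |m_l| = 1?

12

Orbitals with |m_l| = 1, by l: l=1 → 2; l=2 → 2; l=3 → 2.
Orbitals: 2 + 2 + 2 = 6. Each orbital carries two spin states, so 6 × 2 = 12 states.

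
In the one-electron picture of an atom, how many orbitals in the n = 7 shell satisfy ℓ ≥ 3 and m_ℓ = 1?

Go through ℓ = 0, …, 6 (the values permitted for n = 7).
Orbitals with ℓ ≥ 3 and m_ℓ = 1, by ℓ: ℓ=3 → 1; ℓ=4 → 1; ℓ=5 → 1; ℓ=6 → 1.
Total orbitals: 1 + 1 + 1 + 1 = 4.

4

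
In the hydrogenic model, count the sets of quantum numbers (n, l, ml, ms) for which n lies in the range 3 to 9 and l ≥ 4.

350

Per-shell orbital counts meeting the constraint:
n=5 → 9; n=6 → 20; n=7 → 33; n=8 → 48; n=9 → 65.
Orbitals: 9 + 20 + 33 + 48 + 65 = 175. Including both spin states (ms = ±1/2) gives 2 × 175 = 350 states.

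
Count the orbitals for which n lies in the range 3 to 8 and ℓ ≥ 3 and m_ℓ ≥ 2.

50

Work shell by shell — for each n, count the (ℓ, m_ℓ) pairs that satisfy ℓ ≥ 3 and m_ℓ ≥ 2:
n=4 → 2; n=5 → 5; n=6 → 9; n=7 → 14; n=8 → 20.
Total orbitals: 2 + 5 + 9 + 14 + 20 = 50.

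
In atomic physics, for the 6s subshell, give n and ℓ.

The leading integer gives n = 6; the letter 's' means ℓ = 0.

n = 6, ℓ = 0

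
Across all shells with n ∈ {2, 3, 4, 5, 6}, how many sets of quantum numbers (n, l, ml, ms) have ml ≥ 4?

8

Work shell by shell — for each n, count the (l, ml) pairs that satisfy ml ≥ 4:
n=5 → 1; n=6 → 3.
Orbitals: 1 + 3 = 4. Including both spin states (ms = ±1/2) gives 2 × 4 = 8 states.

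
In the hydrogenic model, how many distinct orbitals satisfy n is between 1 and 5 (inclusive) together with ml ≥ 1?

20

Go shell by shell, enumerating (l, ml) with ml ≥ 1:
n=2 → 1; n=3 → 3; n=4 → 6; n=5 → 10.
Total orbitals: 1 + 3 + 6 + 10 = 20.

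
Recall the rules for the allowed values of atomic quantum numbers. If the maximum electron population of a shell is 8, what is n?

2n² = 8 ⇒ n² = 4 ⇒ n = 2.

n = 2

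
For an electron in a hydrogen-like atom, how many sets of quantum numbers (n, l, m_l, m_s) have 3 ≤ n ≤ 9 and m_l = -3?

42

Treat each shell separately and count matching orbitals:
n=4 → 1; n=5 → 2; n=6 → 3; n=7 → 4; n=8 → 5; n=9 → 6.
Orbitals: 1 + 2 + 3 + 4 + 5 + 6 = 21. Including both spin states (m_s = ±1/2) gives 2 × 21 = 42 states.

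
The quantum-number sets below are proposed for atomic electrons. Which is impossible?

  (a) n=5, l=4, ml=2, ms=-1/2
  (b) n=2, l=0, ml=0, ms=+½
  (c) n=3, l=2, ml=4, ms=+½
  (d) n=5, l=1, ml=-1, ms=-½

(c) has |ml| = 4 > l = 2, violating −l ≤ ml ≤ l.
The remaining sets (a), (b), (d) satisfy all four rules.

(c)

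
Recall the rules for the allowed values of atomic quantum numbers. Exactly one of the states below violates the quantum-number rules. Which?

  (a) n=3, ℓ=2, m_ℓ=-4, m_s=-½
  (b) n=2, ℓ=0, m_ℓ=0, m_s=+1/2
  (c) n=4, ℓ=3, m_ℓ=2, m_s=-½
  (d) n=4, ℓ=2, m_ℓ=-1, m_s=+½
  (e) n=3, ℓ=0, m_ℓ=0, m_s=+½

(a)

(a) has |m_ℓ| = 4 > ℓ = 2, violating −ℓ ≤ m_ℓ ≤ ℓ.
The remaining sets (b), (c), (d), (e) satisfy all four rules.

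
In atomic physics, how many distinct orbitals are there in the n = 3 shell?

9

The n = 3 shell contains n² = 3² = 9 orbitals.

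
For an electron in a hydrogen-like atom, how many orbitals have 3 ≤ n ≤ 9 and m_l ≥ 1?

Treat each shell separately and count matching orbitals:
n=3 → 3; n=4 → 6; n=5 → 10; n=6 → 15; n=7 → 21; n=8 → 28; n=9 → 36.
Total orbitals: 3 + 6 + 10 + 15 + 21 + 28 + 36 = 119.

119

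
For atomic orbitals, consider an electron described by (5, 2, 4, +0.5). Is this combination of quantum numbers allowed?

Not allowed

The magnetic quantum number must satisfy −l ≤ m_l ≤ l. With l = 2, m_l can only be -2, -1, 0, 1, 2, so m_l = 4 is forbidden.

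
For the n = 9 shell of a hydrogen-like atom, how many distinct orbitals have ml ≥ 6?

6

For n = 9, l ranges over 0 … 8.
Per l-value: l=6 → 1; l=7 → 2; l=8 → 3.
Total orbitals: 1 + 2 + 3 = 6.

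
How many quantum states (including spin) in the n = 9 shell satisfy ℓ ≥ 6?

The (ℓ, m_ℓ) pairs meeting ℓ ≥ 6 give: ℓ=6 → 13; ℓ=7 → 15; ℓ=8 → 17.
Orbitals: 13 + 15 + 17 = 45. Each orbital carries two spin states, so 45 × 2 = 90 states.

90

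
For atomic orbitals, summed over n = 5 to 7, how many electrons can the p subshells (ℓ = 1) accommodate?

A p subshell (ℓ = 1) exists for every n ≥ 2, so shells n = 5, 6, 7 each contribute one — 3 subshells.
Since each p subshell holds 2(2·1+1) = 6 electrons, the total is 3 × 6 = 18.

18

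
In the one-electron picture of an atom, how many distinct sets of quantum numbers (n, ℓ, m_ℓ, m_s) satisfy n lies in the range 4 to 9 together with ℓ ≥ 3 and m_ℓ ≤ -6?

20

Per-shell orbital counts meeting the constraint:
n=7 → 1; n=8 → 3; n=9 → 6.
Orbitals: 1 + 3 + 6 = 10. Including both spin states (m_s = ±1/2) gives 2 × 10 = 20 states.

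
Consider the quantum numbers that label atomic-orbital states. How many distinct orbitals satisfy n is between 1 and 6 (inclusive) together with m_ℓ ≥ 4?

Count contributing orbitals for each principal shell:
n=5 → 1; n=6 → 3.
Total orbitals: 1 + 3 = 4.

4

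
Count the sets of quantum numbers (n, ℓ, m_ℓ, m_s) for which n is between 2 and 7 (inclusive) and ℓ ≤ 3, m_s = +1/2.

77

Per-shell orbital counts meeting the constraint:
n=2 → 4; n=3 → 9; n=4 → 16; n=5 → 16; n=6 → 16; n=7 → 16.
Orbitals: 4 + 9 + 16 + 16 + 16 + 16 = 77. With m_s fixed to +1/2 there is one state per orbital, so 77 states.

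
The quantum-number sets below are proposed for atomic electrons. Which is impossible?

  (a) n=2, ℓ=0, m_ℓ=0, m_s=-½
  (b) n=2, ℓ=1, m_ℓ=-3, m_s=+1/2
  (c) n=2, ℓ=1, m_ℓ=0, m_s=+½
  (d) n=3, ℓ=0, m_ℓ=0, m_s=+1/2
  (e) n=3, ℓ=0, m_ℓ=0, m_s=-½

(b)

(b) has |m_ℓ| = 3 > ℓ = 1, violating −ℓ ≤ m_ℓ ≤ ℓ.
The remaining sets (a), (c), (d), (e) satisfy all four rules.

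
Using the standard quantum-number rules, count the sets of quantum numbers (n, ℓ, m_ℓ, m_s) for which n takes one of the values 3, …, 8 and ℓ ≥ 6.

82

Work shell by shell — for each n, count the (ℓ, m_ℓ) pairs that satisfy ℓ ≥ 6:
n=7 → 13; n=8 → 28.
Orbitals: 13 + 28 = 41. Including both spin states (m_s = ±1/2) gives 2 × 41 = 82 states.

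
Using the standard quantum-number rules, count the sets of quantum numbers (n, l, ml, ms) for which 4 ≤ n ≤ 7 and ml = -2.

28

Work shell by shell — for each n, count the (l, ml) pairs that satisfy ml = -2:
n=4 → 2; n=5 → 3; n=6 → 4; n=7 → 5.
Orbitals: 2 + 3 + 4 + 5 = 14. Including both spin states (ms = ±1/2) gives 2 × 14 = 28 states.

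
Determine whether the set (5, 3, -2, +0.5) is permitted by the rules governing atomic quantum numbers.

Valid

n = 5 is a positive integer. ℓ = 3 satisfies 0 ≤ ℓ ≤ n−1 = 4. m_ℓ = -2 lies in the range −ℓ … +ℓ (here −3 … 3). m_s = +1/2 is one of ±1/2.
All four constraints are satisfied.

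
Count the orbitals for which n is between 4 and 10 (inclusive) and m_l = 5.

15

Treat each shell separately and count matching orbitals:
n=6 → 1; n=7 → 2; n=8 → 3; n=9 → 4; n=10 → 5.
Total orbitals: 1 + 2 + 3 + 4 + 5 = 15.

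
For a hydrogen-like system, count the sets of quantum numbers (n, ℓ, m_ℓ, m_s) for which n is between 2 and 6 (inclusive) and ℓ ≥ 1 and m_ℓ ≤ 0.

For each n in the range, tally the orbitals obeying ℓ ≥ 1 and m_ℓ ≤ 0:
n=2 → 2; n=3 → 5; n=4 → 9; n=5 → 14; n=6 → 20.
Orbitals: 2 + 5 + 9 + 14 + 20 = 50. Including both spin states (m_s = ±1/2) gives 2 × 50 = 100 states.

100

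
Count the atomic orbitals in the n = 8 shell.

64

The n = 8 shell contains n² = 8² = 64 orbitals.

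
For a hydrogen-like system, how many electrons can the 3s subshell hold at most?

2

A subshell with l = 0 has 2l+1 = 1 orbital, each holding 2 electrons (spin ±1/2), so 1 × 2 = 2.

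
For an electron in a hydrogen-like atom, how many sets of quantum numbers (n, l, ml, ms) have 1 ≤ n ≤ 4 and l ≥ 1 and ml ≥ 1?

Treat each shell separately and count matching orbitals:
n=2 → 1; n=3 → 3; n=4 → 6.
Orbitals: 1 + 3 + 6 = 10. Including both spin states (ms = ±1/2) gives 2 × 10 = 20 states.

20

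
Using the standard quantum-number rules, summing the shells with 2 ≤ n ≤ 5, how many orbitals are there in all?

54

Shell n has n² orbitals: 2²=4 + 3²=9 + 4²=16 + 5²=25 = 54 orbitals.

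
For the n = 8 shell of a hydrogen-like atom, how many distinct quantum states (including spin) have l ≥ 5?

With n = 8 the allowed l are 0, 1, …, 7.
The (l, m_l) pairs meeting l ≥ 5 give: l=5 → 11; l=6 → 13; l=7 → 15.
Orbitals: 11 + 13 + 15 = 39. Each orbital carries two spin states, so 39 × 2 = 78 states.

78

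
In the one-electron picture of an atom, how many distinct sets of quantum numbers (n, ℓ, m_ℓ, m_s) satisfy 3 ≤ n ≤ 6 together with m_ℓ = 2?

Go shell by shell, enumerating (ℓ, m_ℓ) with m_ℓ = 2:
n=3 → 1; n=4 → 2; n=5 → 3; n=6 → 4.
Orbitals: 1 + 2 + 3 + 4 = 10. Including both spin states (m_s = ±1/2) gives 2 × 10 = 20 states.

20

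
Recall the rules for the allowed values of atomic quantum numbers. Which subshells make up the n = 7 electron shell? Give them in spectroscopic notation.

For n = 7, l runs from 0 to 6. In spectroscopic notation l = 0,1,2,… ↔ s,p,d,f,g,h,i, so the subshells are 7s, 7p, 7d, 7f, 7g, 7h, 7i.

7s, 7p, 7d, 7f, 7g, 7h, 7i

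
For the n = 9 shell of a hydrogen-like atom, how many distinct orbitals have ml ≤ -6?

Go through l = 0, …, 8 (the values permitted for n = 9).
Contributions: l=6 → 1; l=7 → 2; l=8 → 3.
Total orbitals: 1 + 2 + 3 = 6.

6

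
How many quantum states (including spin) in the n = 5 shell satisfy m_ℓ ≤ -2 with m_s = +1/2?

The n = 5 shell has ℓ = 0 through 4; check each.
Per ℓ-value: ℓ=2 → 1; ℓ=3 → 2; ℓ=4 → 3.
Orbitals: 1 + 2 + 3 = 6. With m_s fixed to a single value there is one state per orbital, giving 6 states.

6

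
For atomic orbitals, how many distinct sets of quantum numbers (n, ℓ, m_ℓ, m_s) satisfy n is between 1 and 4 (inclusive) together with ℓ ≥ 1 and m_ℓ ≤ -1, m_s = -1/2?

For each n in the range, tally the orbitals obeying ℓ ≥ 1 and m_ℓ ≤ -1:
n=2 → 1; n=3 → 3; n=4 → 6.
Orbitals: 1 + 3 + 6 = 10. With m_s fixed to -1/2 there is one state per orbital, so 10 states.

10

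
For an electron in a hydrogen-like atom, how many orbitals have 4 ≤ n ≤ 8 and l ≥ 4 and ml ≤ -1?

50

For each n in the range, tally the orbitals obeying l ≥ 4 and ml ≤ -1:
n=5 → 4; n=6 → 9; n=7 → 15; n=8 → 22.
Total orbitals: 4 + 9 + 15 + 22 = 50.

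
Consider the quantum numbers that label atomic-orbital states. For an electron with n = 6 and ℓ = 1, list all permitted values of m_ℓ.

m_ℓ takes every integer from −ℓ to +ℓ. With ℓ = 1 that gives the 3 values -1, 0, 1.

-1, 0, 1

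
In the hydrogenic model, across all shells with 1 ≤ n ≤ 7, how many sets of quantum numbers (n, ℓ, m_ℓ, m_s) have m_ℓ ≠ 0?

Work shell by shell — for each n, count the (ℓ, m_ℓ) pairs that satisfy m_ℓ ≠ 0:
n=2 → 2; n=3 → 6; n=4 → 12; n=5 → 20; n=6 → 30; n=7 → 42.
Orbitals: 2 + 6 + 12 + 20 + 30 + 42 = 112. Including both spin states (m_s = ±1/2) gives 2 × 112 = 224 states.

224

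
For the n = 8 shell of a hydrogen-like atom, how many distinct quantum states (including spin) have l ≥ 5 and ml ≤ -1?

36

With n = 8 the allowed l are 0, 1, …, 7.
Per l-value: l=5 → 5; l=6 → 6; l=7 → 7.
Orbitals: 5 + 6 + 7 = 18. Each orbital carries two spin states, so 18 × 2 = 36 states.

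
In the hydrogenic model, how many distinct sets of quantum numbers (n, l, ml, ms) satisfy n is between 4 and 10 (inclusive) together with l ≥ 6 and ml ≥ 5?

Work shell by shell — for each n, count the (l, ml) pairs that satisfy l ≥ 6 and ml ≥ 5:
n=7 → 2; n=8 → 5; n=9 → 9; n=10 → 14.
Orbitals: 2 + 5 + 9 + 14 = 30. Including both spin states (ms = ±1/2) gives 2 × 30 = 60 states.

60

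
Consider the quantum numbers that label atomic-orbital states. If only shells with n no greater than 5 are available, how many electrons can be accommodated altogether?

110

Total orbitals = 1² + 2² + 3² + 4² + 5² = 55. Doubling for spin gives 110 electrons.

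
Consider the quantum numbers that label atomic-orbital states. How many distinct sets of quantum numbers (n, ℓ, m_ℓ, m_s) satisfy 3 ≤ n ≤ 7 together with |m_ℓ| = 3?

Work shell by shell — for each n, count the (ℓ, m_ℓ) pairs that satisfy |m_ℓ| = 3:
n=4 → 2; n=5 → 4; n=6 → 6; n=7 → 8.
Orbitals: 2 + 4 + 6 + 8 = 20. Including both spin states (m_s = ±1/2) gives 2 × 20 = 40 states.

40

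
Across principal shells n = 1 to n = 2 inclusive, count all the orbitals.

5

Shell n has n² orbitals: 1²=1 + 2²=4 = 5 orbitals.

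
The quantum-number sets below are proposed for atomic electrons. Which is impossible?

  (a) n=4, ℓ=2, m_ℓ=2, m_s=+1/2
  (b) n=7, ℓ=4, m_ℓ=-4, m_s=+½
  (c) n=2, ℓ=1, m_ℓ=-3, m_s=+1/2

(c) has |m_ℓ| = 3 > ℓ = 1, violating −ℓ ≤ m_ℓ ≤ ℓ.
The remaining sets (a), (b) satisfy all four rules.

(c)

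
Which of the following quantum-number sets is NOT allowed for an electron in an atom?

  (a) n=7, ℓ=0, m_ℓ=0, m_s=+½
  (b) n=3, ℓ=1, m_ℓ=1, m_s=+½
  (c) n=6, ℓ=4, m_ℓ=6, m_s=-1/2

(c)

(c) has |m_ℓ| = 6 > ℓ = 4, violating −ℓ ≤ m_ℓ ≤ ℓ.
The remaining sets (a), (b) satisfy all four rules.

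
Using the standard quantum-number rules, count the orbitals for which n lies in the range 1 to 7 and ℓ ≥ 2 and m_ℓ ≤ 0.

Count contributing orbitals for each principal shell:
n=3 → 3; n=4 → 7; n=5 → 12; n=6 → 18; n=7 → 25.
Total orbitals: 3 + 7 + 12 + 18 + 25 = 65.

65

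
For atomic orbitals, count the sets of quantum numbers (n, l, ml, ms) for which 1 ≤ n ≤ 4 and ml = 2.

6

Treat each shell separately and count matching orbitals:
n=3 → 1; n=4 → 2.
Orbitals: 1 + 2 = 3. Including both spin states (ms = ±1/2) gives 2 × 3 = 6 states.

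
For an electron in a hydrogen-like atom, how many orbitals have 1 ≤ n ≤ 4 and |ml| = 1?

12

Go shell by shell, enumerating (l, ml) with |ml| = 1:
n=2 → 2; n=3 → 4; n=4 → 6.
Total orbitals: 2 + 4 + 6 = 12.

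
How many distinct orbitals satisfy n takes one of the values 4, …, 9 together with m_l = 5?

Count contributing orbitals for each principal shell:
n=6 → 1; n=7 → 2; n=8 → 3; n=9 → 4.
Total orbitals: 1 + 2 + 3 + 4 = 10.

10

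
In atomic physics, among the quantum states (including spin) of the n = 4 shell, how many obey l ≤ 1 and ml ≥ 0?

With n = 4 the allowed l are 0, 1, …, 3.
Per l-value: l=0 → 1; l=1 → 2.
Orbitals: 1 + 2 = 3. Each orbital carries two spin states, so 3 × 2 = 6 states.

6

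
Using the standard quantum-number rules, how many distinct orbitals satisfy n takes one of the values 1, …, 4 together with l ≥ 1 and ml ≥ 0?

16

Go shell by shell, enumerating (l, ml) with l ≥ 1 and ml ≥ 0:
n=2 → 2; n=3 → 5; n=4 → 9.
Total orbitals: 2 + 5 + 9 = 16.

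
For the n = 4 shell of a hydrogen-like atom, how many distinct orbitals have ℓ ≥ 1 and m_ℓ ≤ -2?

3

With n = 4 the allowed ℓ are 0, 1, …, 3.
Per ℓ-value: ℓ=2 → 1; ℓ=3 → 2.
Total orbitals: 1 + 2 = 3.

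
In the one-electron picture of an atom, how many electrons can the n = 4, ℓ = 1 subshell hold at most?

6

A subshell with ℓ = 1 has 2ℓ+1 = 3 orbitals, each holding 2 electrons (spin ±1/2), so 3 × 2 = 6.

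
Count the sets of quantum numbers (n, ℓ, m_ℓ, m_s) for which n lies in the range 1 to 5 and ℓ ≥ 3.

46

Treat each shell separately and count matching orbitals:
n=4 → 7; n=5 → 16.
Orbitals: 7 + 16 = 23. Including both spin states (m_s = ±1/2) gives 2 × 23 = 46 states.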